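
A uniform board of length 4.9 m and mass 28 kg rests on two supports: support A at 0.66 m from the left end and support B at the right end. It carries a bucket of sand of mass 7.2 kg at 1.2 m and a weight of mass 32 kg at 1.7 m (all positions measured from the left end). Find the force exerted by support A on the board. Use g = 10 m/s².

Sum moments about support B (its reaction then has zero moment arm).
Beam weight: 28 × 10 = 280 N down at 2.45 m → arm 2.45 m, τ = 280 × 2.45 = 686 N·m counterclockwise.
Bucket of sand: 7.2 × 10 = 72 N down at 1.2 m → arm 3.7 m, τ = 72 × 3.7 = 266.4 N·m counterclockwise.
Weight: 32 × 10 = 320 N down at 1.7 m → arm 3.2 m, τ = 320 × 3.2 = 1024 N·m counterclockwise.
Net load moment about support B = 1976 N·m counterclockwise.
Reaction R at support A is upward at 0.66 m, arm 4.24 m → moment R × 4.24 clockwise.
Στ = 0 ⇒ R × 4.24 = 1976 ⇒ R = 466 N.

R_A ≈ 466 N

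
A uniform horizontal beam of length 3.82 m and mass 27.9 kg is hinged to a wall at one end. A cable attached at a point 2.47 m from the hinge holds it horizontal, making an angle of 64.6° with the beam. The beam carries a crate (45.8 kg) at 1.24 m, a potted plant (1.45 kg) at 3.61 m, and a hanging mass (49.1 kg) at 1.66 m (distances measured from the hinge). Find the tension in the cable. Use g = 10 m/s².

T ≈ 882 N

Sum moments about the hinge (the unknown hinge reaction has zero arm there).
Beam weight: 27.9 × 10 = 279 N down at 1.91 m → arm 1.91 m, τ = 279 × 1.91 = 532.9 N·m clockwise.
Crate: 45.8 × 10 = 458 N down at 1.24 m → arm 1.24 m, τ = 458 × 1.24 = 567.9 N·m clockwise.
Potted plant: 1.45 × 10 = 14.5 N down at 3.61 m → arm 3.61 m, τ = 14.5 × 3.61 = 52.34 N·m clockwise.
Hanging mass: 49.1 × 10 = 491 N down at 1.66 m → arm 1.66 m, τ = 491 × 1.66 = 815.1 N·m clockwise.
Total clockwise load moment = 1968 N·m.
The cable tension T acts at 2.47 m; only its component perpendicular to the beam, T sinθ, produces torque. sin 64.6° = 0.9033.
Balancing moments: T × 2.47 × 0.9033 = 1968, giving T = 1968 / 2.231 = 882 N.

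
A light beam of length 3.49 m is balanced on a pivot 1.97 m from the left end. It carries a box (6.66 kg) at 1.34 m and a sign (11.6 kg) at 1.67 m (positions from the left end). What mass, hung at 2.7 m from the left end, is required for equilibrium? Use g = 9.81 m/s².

m ≈ 10.5 kg

About the pivot (at 1.97 m from the left end):
Box: 6.66 × 9.81 = 65.33 N down at 1.34 m → arm 0.63 m, τ = 65.33 × 0.63 = 41.16 N·m counterclockwise.
Sign: 11.6 × 9.81 = 113.8 N down at 1.67 m → arm 0.3 m, τ = 113.8 × 0.3 = 34.14 N·m counterclockwise.
Net moment of known loads = 75.3 N·m counterclockwise.
An unknown mass m at 2.7 m has arm 0.73 m; its moment is m·g·0.73 clockwise.
For rotational equilibrium, m × 9.81 × 0.73 = 75.3, so m = 75.3 / (9.81 × 0.73) = 10.5 kg.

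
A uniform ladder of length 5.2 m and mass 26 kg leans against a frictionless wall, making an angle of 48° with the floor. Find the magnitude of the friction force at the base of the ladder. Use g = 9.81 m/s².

f ≈ 115 N

Taking torques about the foot of the ladder:
Ladder weight 26×9.81 = 255.1 N acts at 2.6 m along the ladder; its horizontal arm is 2.6·cos48° = 1.74 m → τ = 443.9 N·m clockwise.
Wall normal N acts horizontally at the top; its moment arm is the height L sinθ = 5.2·sin48° = 3.864 m, counterclockwise.
Balancing moments: N × 3.864 = 443.9, giving N = 115 N.
ΣFx = 0: friction at the foot balances the wall's push, so f = N_wall = 115 N.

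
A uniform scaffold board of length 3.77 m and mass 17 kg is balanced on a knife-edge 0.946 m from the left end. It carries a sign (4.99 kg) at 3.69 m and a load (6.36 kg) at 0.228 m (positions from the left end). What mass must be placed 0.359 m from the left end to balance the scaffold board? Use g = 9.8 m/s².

m ≈ 42.7 kg

Sum moments about the knife-edge (at 0.946 m from the left end) (the support reaction has zero arm there).
Beam weight: 17 × 9.8 = 166.6 N down at 1.885 m → arm 0.939 m, τ = 166.6 × 0.939 = 156.4 N·m clockwise.
Sign: 4.99 × 9.8 = 48.9 N down at 3.69 m → arm 2.744 m, τ = 48.9 × 2.744 = 134.2 N·m clockwise.
Load: 6.36 × 9.8 = 62.33 N down at 0.228 m → arm 0.718 m, τ = 62.33 × 0.718 = 44.75 N·m counterclockwise.
Net moment of known loads = 245.9 N·m clockwise.
An unknown mass m at 0.359 m has arm 0.587 m; its moment is m·g·0.587 counterclockwise.
Setting net torque to zero: m × 9.8 × 0.587 = 245.9 → m = 245.9 / (9.8 × 0.587) = 42.7 kg.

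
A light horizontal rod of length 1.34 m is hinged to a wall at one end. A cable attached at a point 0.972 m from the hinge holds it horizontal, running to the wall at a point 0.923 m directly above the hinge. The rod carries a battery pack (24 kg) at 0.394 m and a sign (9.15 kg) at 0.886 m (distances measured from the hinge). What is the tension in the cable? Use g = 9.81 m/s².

T ≈ 257 N

Choose the hinge as the axis so the unknown hinge reaction has zero arm there.
Battery pack: 24 × 9.81 = 235.4 N down at 0.394 m → arm 0.394 m, τ = 235.4 × 0.394 = 92.75 N·m clockwise.
Sign: 9.15 × 9.81 = 89.76 N down at 0.886 m → arm 0.886 m, τ = 89.76 × 0.886 = 79.53 N·m clockwise.
Total clockwise load moment = 172.3 N·m.
The cable tension T acts at 0.972 m; only its component perpendicular to the rod, T sinθ, produces torque. sinθ = h/√(h²+d²) = 0.923/√(0.923²+0.972²) = 0.6886.
Setting net torque to zero: T × 0.972 × 0.6886 = 172.3 → T = 172.3 / 0.6693 = 257 N.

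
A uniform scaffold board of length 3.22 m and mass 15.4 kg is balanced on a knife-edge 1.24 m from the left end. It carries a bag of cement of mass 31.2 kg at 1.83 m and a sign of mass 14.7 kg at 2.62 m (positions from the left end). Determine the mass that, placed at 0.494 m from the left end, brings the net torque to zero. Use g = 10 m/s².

m ≈ 59.5 kg

About the knife-edge (at 1.24 m from the left end):
Beam weight: 15.4 × 10 = 154 N down at 1.61 m → arm 0.37 m, τ = 154 × 0.37 = 56.98 N·m clockwise.
Bag of cement: 31.2 × 10 = 312 N down at 1.83 m → arm 0.59 m, τ = 312 × 0.59 = 184.1 N·m clockwise.
Sign: 14.7 × 10 = 147 N down at 2.62 m → arm 1.38 m, τ = 147 × 1.38 = 202.9 N·m clockwise.
Net moment of known loads = 444 N·m clockwise.
An unknown mass m at 0.494 m has arm 0.746 m; its moment is m·g·0.746 counterclockwise.
Setting net torque to zero: m × 10 × 0.746 = 444 → m = 444 / (10 × 0.746) = 59.5 kg.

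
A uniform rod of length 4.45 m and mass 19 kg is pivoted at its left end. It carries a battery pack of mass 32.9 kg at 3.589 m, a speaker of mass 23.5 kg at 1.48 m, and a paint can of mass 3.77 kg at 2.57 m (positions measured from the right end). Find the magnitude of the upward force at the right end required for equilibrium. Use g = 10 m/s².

F ≈ 331 N

Sum moments about the left end (the unknown pivot reaction has zero arm there).
Beam weight: 19 × 10 = 190 N down at 2.225 m → arm 2.225 m, τ = 190 × 2.225 = 422.8 N·m clockwise.
Battery pack: 32.9 × 10 = 329 N down at 3.589 m → arm 0.861 m, τ = 329 × 0.861 = 283.3 N·m clockwise.
Speaker: 23.5 × 10 = 235 N down at 1.48 m → arm 2.97 m, τ = 235 × 2.97 = 698 N·m clockwise.
Paint can: 3.77 × 10 = 37.7 N down at 2.57 m → arm 1.88 m, τ = 37.7 × 1.88 = 70.88 N·m clockwise.
Net moment of the loads = 1475 N·m clockwise.
The upward force F acts at the right end, arm 4.45 m, giving F × 4.45 counterclockwise.
Στ = 0 ⇒ F × 4.45 = 1475 ⇒ F = 1475 / 4.45 = 331 N.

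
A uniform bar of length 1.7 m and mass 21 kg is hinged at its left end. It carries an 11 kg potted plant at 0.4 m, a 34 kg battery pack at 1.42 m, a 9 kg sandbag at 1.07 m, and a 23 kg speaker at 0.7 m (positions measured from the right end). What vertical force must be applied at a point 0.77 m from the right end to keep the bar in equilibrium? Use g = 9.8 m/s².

F ≈ 741 N

About the left end:
Beam weight: 21 × 9.8 = 205.8 N down at 0.85 m → arm 0.85 m, τ = 205.8 × 0.85 = 174.9 N·m clockwise.
Potted plant: 11 × 9.8 = 107.8 N down at 0.4 m → arm 1.3 m, τ = 107.8 × 1.3 = 140.1 N·m clockwise.
Battery pack: 34 × 9.8 = 333.2 N down at 1.42 m → arm 0.28 m, τ = 333.2 × 0.28 = 93.3 N·m clockwise.
Sandbag: 9 × 9.8 = 88.2 N down at 1.07 m → arm 0.63 m, τ = 88.2 × 0.63 = 55.57 N·m clockwise.
Speaker: 23 × 9.8 = 225.4 N down at 0.7 m → arm 1 m, τ = 225.4 × 1 = 225.4 N·m clockwise.
Net moment of the loads = 689.3 N·m clockwise.
The upward force F acts at a point 0.77 m from the right end, arm 0.93 m, giving F × 0.93 counterclockwise.
Setting net torque to zero: F × 0.93 = 689.3 → F = 689.3 / 0.93 = 741 N.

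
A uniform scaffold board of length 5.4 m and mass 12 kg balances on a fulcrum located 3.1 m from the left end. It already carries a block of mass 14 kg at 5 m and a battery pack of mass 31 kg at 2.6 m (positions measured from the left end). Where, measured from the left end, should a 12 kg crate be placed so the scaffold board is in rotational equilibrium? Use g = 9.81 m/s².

x ≈ 2.58 m from the left end

Choose the fulcrum (at 3.1 m from the left end) as the axis so the support reaction has zero arm there.
Beam weight: 12 × 9.81 = 117.7 N down at 2.7 m → arm 0.4 m, τ = 117.7 × 0.4 = 47.08 N·m counterclockwise.
Block: 14 × 9.81 = 137.3 N down at 5 m → arm 1.9 m, τ = 137.3 × 1.9 = 260.9 N·m clockwise.
Battery pack: 31 × 9.81 = 304.1 N down at 2.6 m → arm 0.5 m, τ = 304.1 × 0.5 = 152.1 N·m counterclockwise.
Net moment of existing loads = 61.72 N·m clockwise.
The crate weighs 12 × 9.81 = 117.7 N and must supply an equal counterclockwise moment, so its lever arm about the fulcrum is 61.72 / 117.7 = 0.524 m.
That puts it at 3.1 − 0.524 = 2.58 m from the left end.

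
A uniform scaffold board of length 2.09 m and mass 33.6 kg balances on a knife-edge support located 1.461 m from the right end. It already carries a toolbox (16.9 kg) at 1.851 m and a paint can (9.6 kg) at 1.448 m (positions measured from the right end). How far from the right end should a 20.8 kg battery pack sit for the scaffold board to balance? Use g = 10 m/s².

Choose the knife-edge support (at 1.461 m from the right end) as the axis so the support reaction has zero arm there.
Beam weight: 33.6 × 10 = 336 N down at 1.045 m → arm 0.416 m, τ = 336 × 0.416 = 139.8 N·m clockwise.
Toolbox: 16.9 × 10 = 169 N down at 1.851 m → arm 0.39 m, τ = 169 × 0.39 = 65.91 N·m counterclockwise.
Paint can: 9.6 × 10 = 96 N down at 1.448 m → arm 0.013 m, τ = 96 × 0.013 = 1.248 N·m clockwise.
Net moment of existing loads = 75.14 N·m clockwise.
The battery pack weighs 20.8 × 10 = 208 N and must supply an equal counterclockwise moment, so its lever arm about the knife-edge support is 75.14 / 208 = 0.361 m.
That puts it at 1.461 + 0.361 = 1.82 m from the right end.

x ≈ 1.82 m from the right end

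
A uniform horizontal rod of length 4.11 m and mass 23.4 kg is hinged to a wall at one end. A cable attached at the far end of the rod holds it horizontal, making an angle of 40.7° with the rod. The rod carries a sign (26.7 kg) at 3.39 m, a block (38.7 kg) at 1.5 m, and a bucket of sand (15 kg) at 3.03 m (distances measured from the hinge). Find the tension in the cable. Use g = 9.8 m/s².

T ≈ 885 N

Choose the hinge as the axis so the unknown hinge reaction has zero arm there.
Beam weight: 23.4 × 9.8 = 229.3 N down at 2.055 m → arm 2.055 m, τ = 229.3 × 2.055 = 471.2 N·m clockwise.
Sign: 26.7 × 9.8 = 261.7 N down at 3.39 m → arm 3.39 m, τ = 261.7 × 3.39 = 887.2 N·m clockwise.
Block: 38.7 × 9.8 = 379.3 N down at 1.5 m → arm 1.5 m, τ = 379.3 × 1.5 = 569 N·m clockwise.
Bucket of sand: 15 × 9.8 = 147 N down at 3.03 m → arm 3.03 m, τ = 147 × 3.03 = 445.4 N·m clockwise.
Total clockwise load moment = 2373 N·m.
The cable tension T acts at 4.11 m; only its component perpendicular to the rod, T sinθ, produces torque. sin 40.7° = 0.6521.
Στ = 0 ⇒ T × 4.11 × 0.6521 = 2373 ⇒ T = 2373 / 2.68 = 885 N.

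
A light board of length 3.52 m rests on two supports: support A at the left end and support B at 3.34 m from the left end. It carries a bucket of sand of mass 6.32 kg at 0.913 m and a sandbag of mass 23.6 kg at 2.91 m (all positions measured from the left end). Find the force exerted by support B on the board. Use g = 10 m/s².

About support A:
Bucket of sand: 6.32 × 10 = 63.2 N down at 0.913 m → arm 0.913 m, τ = 63.2 × 0.913 = 57.7 N·m clockwise.
Sandbag: 23.6 × 10 = 236 N down at 2.91 m → arm 2.91 m, τ = 236 × 2.91 = 686.8 N·m clockwise.
Net load moment about support A = 744.5 N·m clockwise.
Reaction R at support B is upward at 3.34 m, arm 3.34 m → moment R × 3.34 counterclockwise.
Στ = 0 ⇒ R × 3.34 = 744.5 ⇒ R = 223 N.

R_B ≈ 223 N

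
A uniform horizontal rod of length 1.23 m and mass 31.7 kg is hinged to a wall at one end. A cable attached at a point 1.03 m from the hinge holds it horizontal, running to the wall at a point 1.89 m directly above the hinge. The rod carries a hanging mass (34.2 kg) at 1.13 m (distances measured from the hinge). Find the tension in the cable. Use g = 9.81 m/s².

Taking torques about the hinge:
Beam weight: 31.7 × 9.81 = 311 N down at 0.615 m → arm 0.615 m, τ = 311 × 0.615 = 191.3 N·m clockwise.
Hanging mass: 34.2 × 9.81 = 335.5 N down at 1.13 m → arm 1.13 m, τ = 335.5 × 1.13 = 379.1 N·m clockwise.
Total clockwise load moment = 570.4 N·m.
The cable tension T acts at 1.03 m; only its component perpendicular to the rod, T sinθ, produces torque. sinθ = h/√(h²+d²) = 1.89/√(1.89²+1.03²) = 0.8781.
Setting net torque to zero: T × 1.03 × 0.8781 = 570.4 → T = 570.4 / 0.9044 = 631 N.

T ≈ 631 N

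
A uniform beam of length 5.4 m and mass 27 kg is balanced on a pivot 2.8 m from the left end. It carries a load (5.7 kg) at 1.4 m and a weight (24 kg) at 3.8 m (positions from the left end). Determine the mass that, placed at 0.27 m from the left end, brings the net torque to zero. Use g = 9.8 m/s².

m ≈ 5.26 kg

Sum moments about the pivot (at 2.8 m from the left end) (the support reaction has zero arm there).
Beam weight: 27 × 9.8 = 264.6 N down at 2.7 m → arm 0.1 m, τ = 264.6 × 0.1 = 26.46 N·m counterclockwise.
Load: 5.7 × 9.8 = 55.86 N down at 1.4 m → arm 1.4 m, τ = 55.86 × 1.4 = 78.2 N·m counterclockwise.
Weight: 24 × 9.8 = 235.2 N down at 3.8 m → arm 1 m, τ = 235.2 × 1 = 235.2 N·m clockwise.
Net moment of known loads = 130.5 N·m clockwise.
An unknown mass m at 0.27 m has arm 2.53 m; its moment is m·g·2.53 counterclockwise.
Στ = 0 ⇒ m × 9.8 × 2.53 = 130.5 ⇒ m = 130.5 / (9.8 × 2.53) = 5.26 kg.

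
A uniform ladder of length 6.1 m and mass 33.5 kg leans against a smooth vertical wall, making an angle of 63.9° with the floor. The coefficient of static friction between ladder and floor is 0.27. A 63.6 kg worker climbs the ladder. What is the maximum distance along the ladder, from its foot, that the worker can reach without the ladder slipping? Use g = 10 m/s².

About the foot of the ladder:
Ladder weight 33.5×10 = 335 N acts at 3.05 m along the ladder; its horizontal arm is 3.05·cos63.9° = 1.342 m → τ = 449.6 N·m clockwise.
Worker weight 63.6×10 = 636 N at distance d → arm d·cos63.9° → τ = 636·d·0.4399 clockwise.
Wall normal N at the top has arm L sinθ = 5.478 m counterclockwise, so Στ = 0 gives N·5.478 = 449.6 + 279.8·d.
ΣFy = 0 ⇒ N_floor = 971 N, so the maximum friction is μ_s·N_floor = 0.27×971 = 262.2 N. ΣFx = 0 ⇒ N_wall = f, so at the slipping point N = 262.2 N.
Substituting: 262.2×5.478 = 449.6 + 279.8·d ⇒ d = (1436 − 449.6) / 279.8 = 3.53 m.

d ≈ 3.53 m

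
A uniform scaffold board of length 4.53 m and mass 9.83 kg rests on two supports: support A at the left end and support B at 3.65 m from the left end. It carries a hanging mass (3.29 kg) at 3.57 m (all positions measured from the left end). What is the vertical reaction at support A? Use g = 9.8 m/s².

R_A ≈ 37.3 N

Choose support B as the axis so its reaction then has zero moment arm.
Beam weight: 9.83 × 9.8 = 96.33 N down at 2.265 m → arm 1.385 m, τ = 96.33 × 1.385 = 133.4 N·m counterclockwise.
Hanging mass: 3.29 × 9.8 = 32.24 N down at 3.57 m → arm 0.08 m, τ = 32.24 × 0.08 = 2.579 N·m counterclockwise.
Net load moment about support B = 136 N·m counterclockwise.
Reaction R at support A is upward at 0 m, arm 3.65 m → moment R × 3.65 clockwise.
Setting net torque to zero: R × 3.65 = 136 → R = 37.3 N.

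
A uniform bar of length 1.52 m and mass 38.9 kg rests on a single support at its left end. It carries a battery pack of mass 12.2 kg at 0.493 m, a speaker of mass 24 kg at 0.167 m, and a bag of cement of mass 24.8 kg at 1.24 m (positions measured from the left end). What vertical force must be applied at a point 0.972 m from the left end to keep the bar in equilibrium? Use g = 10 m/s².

F ≈ 724 N

Choose the left end as the axis so the unknown pivot reaction has zero arm there.
Beam weight: 38.9 × 10 = 389 N down at 0.76 m → arm 0.76 m, τ = 389 × 0.76 = 295.6 N·m clockwise.
Battery pack: 12.2 × 10 = 122 N down at 0.493 m → arm 0.493 m, τ = 122 × 0.493 = 60.15 N·m clockwise.
Speaker: 24 × 10 = 240 N down at 0.167 m → arm 0.167 m, τ = 240 × 0.167 = 40.08 N·m clockwise.
Bag of cement: 24.8 × 10 = 248 N down at 1.24 m → arm 1.24 m, τ = 248 × 1.24 = 307.5 N·m clockwise.
Net moment of the loads = 703.3 N·m clockwise.
The upward force F acts at a point 0.972 m from the left end, arm 0.972 m, giving F × 0.972 counterclockwise.
Balancing moments: F × 0.972 = 703.3, giving F = 703.3 / 0.972 = 724 N.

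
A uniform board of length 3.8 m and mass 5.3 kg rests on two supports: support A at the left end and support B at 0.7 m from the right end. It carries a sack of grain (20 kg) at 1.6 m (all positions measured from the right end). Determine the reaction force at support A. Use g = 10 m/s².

Choose support B as the axis so its reaction then has zero moment arm.
Beam weight: 5.3 × 10 = 53 N down at 1.9 m → arm 1.2 m, τ = 53 × 1.2 = 63.6 N·m counterclockwise.
Sack of grain: 20 × 10 = 200 N down at 1.6 m → arm 0.9 m, τ = 200 × 0.9 = 180 N·m counterclockwise.
Net load moment about support B = 243.6 N·m counterclockwise.
Reaction R at support A is upward at 3.8 m, arm 3.1 m → moment R × 3.1 clockwise.
For rotational equilibrium, R × 3.1 = 243.6, so R = 78.6 N.

R_A ≈ 78.6 N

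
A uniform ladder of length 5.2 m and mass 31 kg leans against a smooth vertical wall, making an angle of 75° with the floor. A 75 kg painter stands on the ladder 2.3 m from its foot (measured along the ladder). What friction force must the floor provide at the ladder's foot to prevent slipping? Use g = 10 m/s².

Choose the foot of the ladder as the axis so the floor normal and friction both act there and drop out.
Ladder weight 31×10 = 310 N acts at 2.6 m along the ladder; its horizontal arm is 2.6·cos75° = 0.6729 m → τ = 208.6 N·m clockwise.
Painter: 75×10 = 750 N at 2.3 m → arm 0.5953 m → τ = 446.5 N·m clockwise.
Wall normal N acts horizontally at the top; its moment arm is the height L sinθ = 5.2·sin75° = 5.023 m, counterclockwise.
Balancing moments: N × 5.023 = 655.1, giving N = 130 N.
ΣFx = 0: friction at the foot balances the wall's push, so f = N_wall = 130 N.

f ≈ 130 N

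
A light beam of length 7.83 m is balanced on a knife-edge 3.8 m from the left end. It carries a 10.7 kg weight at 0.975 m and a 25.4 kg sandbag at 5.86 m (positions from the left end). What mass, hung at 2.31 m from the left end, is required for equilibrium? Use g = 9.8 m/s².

m ≈ 14.8 kg

Take moments about the knife-edge (at 3.8 m from the left end).
Weight: 10.7 × 9.8 = 104.9 N down at 0.975 m → arm 2.825 m, τ = 104.9 × 2.825 = 296.3 N·m counterclockwise.
Sandbag: 25.4 × 9.8 = 248.9 N down at 5.86 m → arm 2.06 m, τ = 248.9 × 2.06 = 512.7 N·m clockwise.
Net moment of known loads = 216.4 N·m clockwise.
An unknown mass m at 2.31 m has arm 1.49 m; its moment is m·g·1.49 counterclockwise.
Balancing moments: m × 9.8 × 1.49 = 216.4, giving m = 216.4 / (9.8 × 1.49) = 14.8 kg.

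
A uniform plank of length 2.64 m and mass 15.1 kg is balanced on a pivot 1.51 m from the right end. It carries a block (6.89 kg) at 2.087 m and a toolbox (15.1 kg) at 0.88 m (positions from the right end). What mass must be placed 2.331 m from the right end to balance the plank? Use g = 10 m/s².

m ≈ 10.2 kg

About the pivot (at 1.51 m from the right end):
Beam weight: 15.1 × 10 = 151 N down at 1.32 m → arm 0.19 m, τ = 151 × 0.19 = 28.69 N·m clockwise.
Block: 6.89 × 10 = 68.9 N down at 2.087 m → arm 0.577 m, τ = 68.9 × 0.577 = 39.76 N·m counterclockwise.
Toolbox: 15.1 × 10 = 151 N down at 0.88 m → arm 0.63 m, τ = 151 × 0.63 = 95.13 N·m clockwise.
Net moment of known loads = 84.06 N·m clockwise.
An unknown mass m at 2.331 m has arm 0.821 m; its moment is m·g·0.821 counterclockwise.
For rotational equilibrium, m × 10 × 0.821 = 84.06, so m = 84.06 / (10 × 0.821) = 10.2 kg.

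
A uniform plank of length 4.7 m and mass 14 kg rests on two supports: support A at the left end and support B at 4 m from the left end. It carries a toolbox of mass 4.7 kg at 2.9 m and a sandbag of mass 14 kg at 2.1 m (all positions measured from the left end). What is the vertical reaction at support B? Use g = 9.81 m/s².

About support A:
Beam weight: 14 × 9.81 = 137.3 N down at 2.35 m → arm 2.35 m, τ = 137.3 × 2.35 = 322.7 N·m clockwise.
Toolbox: 4.7 × 9.81 = 46.11 N down at 2.9 m → arm 2.9 m, τ = 46.11 × 2.9 = 133.7 N·m clockwise.
Sandbag: 14 × 9.81 = 137.3 N down at 2.1 m → arm 2.1 m, τ = 137.3 × 2.1 = 288.3 N·m clockwise.
Net load moment about support A = 744.7 N·m clockwise.
Reaction R at support B is upward at 4 m, arm 4 m → moment R × 4 counterclockwise.
Setting net torque to zero: R × 4 = 744.7 → R = 186 N.

R_B ≈ 186 N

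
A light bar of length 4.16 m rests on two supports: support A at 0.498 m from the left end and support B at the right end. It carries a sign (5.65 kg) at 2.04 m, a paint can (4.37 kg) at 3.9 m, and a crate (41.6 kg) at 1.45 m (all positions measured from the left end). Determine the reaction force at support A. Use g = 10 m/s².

R_A ≈ 344 N

Take moments about support B.
Sign: 5.65 × 10 = 56.5 N down at 2.04 m → arm 2.12 m, τ = 56.5 × 2.12 = 119.8 N·m counterclockwise.
Paint can: 4.37 × 10 = 43.7 N down at 3.9 m → arm 0.26 m, τ = 43.7 × 0.26 = 11.36 N·m counterclockwise.
Crate: 41.6 × 10 = 416 N down at 1.45 m → arm 2.71 m, τ = 416 × 2.71 = 1127 N·m counterclockwise.
Net load moment about support B = 1258 N·m counterclockwise.
Reaction R at support A is upward at 0.498 m, arm 3.662 m → moment R × 3.662 clockwise.
For rotational equilibrium, R × 3.662 = 1258, so R = 344 N.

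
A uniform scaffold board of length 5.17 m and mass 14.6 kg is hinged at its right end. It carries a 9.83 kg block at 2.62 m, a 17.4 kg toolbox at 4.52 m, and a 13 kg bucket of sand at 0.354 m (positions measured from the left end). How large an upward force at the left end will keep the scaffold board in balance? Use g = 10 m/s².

F ≈ 264 N

Sum moments about the right end (the unknown pivot reaction has zero arm there).
Beam weight: 14.6 × 10 = 146 N down at 2.585 m → arm 2.585 m, τ = 146 × 2.585 = 377.4 N·m counterclockwise.
Block: 9.83 × 10 = 98.3 N down at 2.62 m → arm 2.55 m, τ = 98.3 × 2.55 = 250.7 N·m counterclockwise.
Toolbox: 17.4 × 10 = 174 N down at 4.52 m → arm 0.65 m, τ = 174 × 0.65 = 113.1 N·m counterclockwise.
Bucket of sand: 13 × 10 = 130 N down at 0.354 m → arm 4.816 m, τ = 130 × 4.816 = 626.1 N·m counterclockwise.
Net moment of the loads = 1367 N·m counterclockwise.
The upward force F acts at the left end, arm 5.17 m, giving F × 5.17 clockwise.
Balancing moments: F × 5.17 = 1367, giving F = 1367 / 5.17 = 264 N.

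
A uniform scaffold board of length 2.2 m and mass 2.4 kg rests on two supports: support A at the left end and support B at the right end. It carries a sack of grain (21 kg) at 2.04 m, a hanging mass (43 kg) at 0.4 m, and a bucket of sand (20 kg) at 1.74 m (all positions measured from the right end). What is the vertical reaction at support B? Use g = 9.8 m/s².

R_B ≈ 412 N

Taking torques about support A:
Beam weight: 2.4 × 9.8 = 23.52 N down at 1.1 m → arm 1.1 m, τ = 23.52 × 1.1 = 25.87 N·m clockwise.
Sack of grain: 21 × 9.8 = 205.8 N down at 2.04 m → arm 0.16 m, τ = 205.8 × 0.16 = 32.93 N·m clockwise.
Hanging mass: 43 × 9.8 = 421.4 N down at 0.4 m → arm 1.8 m, τ = 421.4 × 1.8 = 758.5 N·m clockwise.
Bucket of sand: 20 × 9.8 = 196 N down at 1.74 m → arm 0.46 m, τ = 196 × 0.46 = 90.16 N·m clockwise.
Net load moment about support A = 907.5 N·m clockwise.
Reaction R at support B is upward at 0 m, arm 2.2 m → moment R × 2.2 counterclockwise.
For rotational equilibrium, R × 2.2 = 907.5, so R = 412 N.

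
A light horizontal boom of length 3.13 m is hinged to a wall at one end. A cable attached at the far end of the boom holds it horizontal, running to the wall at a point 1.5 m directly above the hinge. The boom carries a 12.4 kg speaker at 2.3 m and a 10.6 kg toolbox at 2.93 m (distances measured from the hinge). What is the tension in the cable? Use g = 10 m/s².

About the hinge:
Speaker: 12.4 × 10 = 124 N down at 2.3 m → arm 2.3 m, τ = 124 × 2.3 = 285.2 N·m clockwise.
Toolbox: 10.6 × 10 = 106 N down at 2.93 m → arm 2.93 m, τ = 106 × 2.93 = 310.6 N·m clockwise.
Total clockwise load moment = 595.8 N·m.
The cable tension T acts at 3.13 m; only its component perpendicular to the boom, T sinθ, produces torque. sinθ = h/√(h²+d²) = 1.5/√(1.5²+3.13²) = 0.4322.
For rotational equilibrium, T × 3.13 × 0.4322 = 595.8, so T = 595.8 / 1.353 = 440 N.

T ≈ 440 N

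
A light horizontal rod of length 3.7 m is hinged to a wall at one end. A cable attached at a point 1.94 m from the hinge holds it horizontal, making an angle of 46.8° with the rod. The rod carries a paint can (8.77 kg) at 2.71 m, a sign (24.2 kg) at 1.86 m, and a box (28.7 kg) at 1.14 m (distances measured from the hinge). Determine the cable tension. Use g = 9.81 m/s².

T ≈ 704 N

Take moments about the hinge.
Paint can: 8.77 × 9.81 = 86.03 N down at 2.71 m → arm 2.71 m, τ = 86.03 × 2.71 = 233.1 N·m clockwise.
Sign: 24.2 × 9.81 = 237.4 N down at 1.86 m → arm 1.86 m, τ = 237.4 × 1.86 = 441.6 N·m clockwise.
Box: 28.7 × 9.81 = 281.5 N down at 1.14 m → arm 1.14 m, τ = 281.5 × 1.14 = 320.9 N·m clockwise.
Total clockwise load moment = 995.6 N·m.
The cable tension T acts at 1.94 m; only its component perpendicular to the rod, T sinθ, produces torque. sin 46.8° = 0.729.
Στ = 0 ⇒ T × 1.94 × 0.729 = 995.6 ⇒ T = 995.6 / 1.414 = 704 N.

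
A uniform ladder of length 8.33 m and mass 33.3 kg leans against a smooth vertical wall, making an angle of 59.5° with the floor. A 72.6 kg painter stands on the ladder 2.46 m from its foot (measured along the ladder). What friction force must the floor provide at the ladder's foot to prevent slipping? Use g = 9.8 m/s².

Sum moments about the foot of the ladder (the floor normal and friction both act there and drop out).
Ladder weight 33.3×9.8 = 326.3 N acts at 4.165 m along the ladder; its horizontal arm is 4.165·cos59.5° = 2.114 m → τ = 689.8 N·m clockwise.
Painter: 72.6×9.8 = 711.5 N at 2.46 m → arm 1.249 m → τ = 888.7 N·m clockwise.
Wall normal N acts horizontally at the top; its moment arm is the height L sinθ = 8.33·sin59.5° = 7.177 m, counterclockwise.
For rotational equilibrium, N × 7.177 = 1578, so N = 220 N.
ΣFx = 0: friction at the foot balances the wall's push, so f = N_wall = 220 N.

f ≈ 220 N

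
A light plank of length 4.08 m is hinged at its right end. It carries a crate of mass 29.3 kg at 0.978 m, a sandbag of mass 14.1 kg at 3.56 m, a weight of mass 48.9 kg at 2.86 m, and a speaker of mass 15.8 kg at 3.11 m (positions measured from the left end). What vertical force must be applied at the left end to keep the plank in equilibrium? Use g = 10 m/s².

About the right end:
Crate: 29.3 × 10 = 293 N down at 0.978 m → arm 3.102 m, τ = 293 × 3.102 = 908.9 N·m counterclockwise.
Sandbag: 14.1 × 10 = 141 N down at 3.56 m → arm 0.52 m, τ = 141 × 0.52 = 73.32 N·m counterclockwise.
Weight: 48.9 × 10 = 489 N down at 2.86 m → arm 1.22 m, τ = 489 × 1.22 = 596.6 N·m counterclockwise.
Speaker: 15.8 × 10 = 158 N down at 3.11 m → arm 0.97 m, τ = 158 × 0.97 = 153.3 N·m counterclockwise.
Net moment of the loads = 1732 N·m counterclockwise.
The upward force F acts at the left end, arm 4.08 m, giving F × 4.08 clockwise.
Στ = 0 ⇒ F × 4.08 = 1732 ⇒ F = 1732 / 4.08 = 425 N.

F ≈ 425 N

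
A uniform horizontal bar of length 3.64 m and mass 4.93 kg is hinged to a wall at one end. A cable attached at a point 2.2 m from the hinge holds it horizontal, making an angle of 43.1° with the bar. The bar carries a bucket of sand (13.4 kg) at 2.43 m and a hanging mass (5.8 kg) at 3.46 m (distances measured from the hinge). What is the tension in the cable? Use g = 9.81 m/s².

T ≈ 402 N

Taking torques about the hinge:
Beam weight: 4.93 × 9.81 = 48.36 N down at 1.82 m → arm 1.82 m, τ = 48.36 × 1.82 = 88.02 N·m clockwise.
Bucket of sand: 13.4 × 9.81 = 131.5 N down at 2.43 m → arm 2.43 m, τ = 131.5 × 2.43 = 319.5 N·m clockwise.
Hanging mass: 5.8 × 9.81 = 56.9 N down at 3.46 m → arm 3.46 m, τ = 56.9 × 3.46 = 196.9 N·m clockwise.
Total clockwise load moment = 604.4 N·m.
The cable tension T acts at 2.2 m; only its component perpendicular to the bar, T sinθ, produces torque. sin 43.1° = 0.6833.
Balancing moments: T × 2.2 × 0.6833 = 604.4, giving T = 604.4 / 1.503 = 402 N.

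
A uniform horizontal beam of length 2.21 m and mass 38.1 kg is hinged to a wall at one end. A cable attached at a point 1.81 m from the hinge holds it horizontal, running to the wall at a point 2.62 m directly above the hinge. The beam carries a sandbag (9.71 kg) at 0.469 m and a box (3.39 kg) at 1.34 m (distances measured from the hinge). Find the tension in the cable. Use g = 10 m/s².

T ≈ 344 N

About the hinge:
Beam weight: 38.1 × 10 = 381 N down at 1.105 m → arm 1.105 m, τ = 381 × 1.105 = 421 N·m clockwise.
Sandbag: 9.71 × 10 = 97.1 N down at 0.469 m → arm 0.469 m, τ = 97.1 × 0.469 = 45.54 N·m clockwise.
Box: 3.39 × 10 = 33.9 N down at 1.34 m → arm 1.34 m, τ = 33.9 × 1.34 = 45.43 N·m clockwise.
Total clockwise load moment = 512 N·m.
The cable tension T acts at 1.81 m; only its component perpendicular to the beam, T sinθ, produces torque. sinθ = h/√(h²+d²) = 2.62/√(2.62²+1.81²) = 0.8228.
Στ = 0 ⇒ T × 1.81 × 0.8228 = 512 ⇒ T = 512 / 1.489 = 344 N.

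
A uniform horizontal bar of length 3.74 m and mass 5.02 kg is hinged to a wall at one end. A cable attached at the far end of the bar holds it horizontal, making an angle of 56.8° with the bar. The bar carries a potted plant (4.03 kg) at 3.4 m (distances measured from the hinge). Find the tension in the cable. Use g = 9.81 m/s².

T ≈ 72.4 N

Take moments about the hinge.
Beam weight: 5.02 × 9.81 = 49.25 N down at 1.87 m → arm 1.87 m, τ = 49.25 × 1.87 = 92.1 N·m clockwise.
Potted plant: 4.03 × 9.81 = 39.53 N down at 3.4 m → arm 3.4 m, τ = 39.53 × 3.4 = 134.4 N·m clockwise.
Total clockwise load moment = 226.5 N·m.
The cable tension T acts at 3.74 m; only its component perpendicular to the bar, T sinθ, produces torque. sin 56.8° = 0.8368.
For rotational equilibrium, T × 3.74 × 0.8368 = 226.5, so T = 226.5 / 3.13 = 72.4 N.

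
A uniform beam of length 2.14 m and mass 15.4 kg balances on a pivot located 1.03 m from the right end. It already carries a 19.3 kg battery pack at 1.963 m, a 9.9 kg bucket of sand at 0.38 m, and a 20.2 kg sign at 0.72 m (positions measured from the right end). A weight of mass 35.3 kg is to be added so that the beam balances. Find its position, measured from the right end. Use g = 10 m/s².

Sum moments about the pivot (at 1.03 m from the right end) (the support reaction has zero arm there).
Beam weight: 15.4 × 10 = 154 N down at 1.07 m → arm 0.04 m, τ = 154 × 0.04 = 6.16 N·m counterclockwise.
Battery pack: 19.3 × 10 = 193 N down at 1.963 m → arm 0.933 m, τ = 193 × 0.933 = 180.1 N·m counterclockwise.
Bucket of sand: 9.9 × 10 = 99 N down at 0.38 m → arm 0.65 m, τ = 99 × 0.65 = 64.35 N·m clockwise.
Sign: 20.2 × 10 = 202 N down at 0.72 m → arm 0.31 m, τ = 202 × 0.31 = 62.62 N·m clockwise.
Net moment of existing loads = 59.29 N·m counterclockwise.
The weight weighs 35.3 × 10 = 353 N and must supply an equal clockwise moment, so its lever arm about the pivot is 59.29 / 353 = 0.168 m.
That puts it at 1.03 − 0.168 = 0.862 m from the right end.

x ≈ 0.862 m from the right end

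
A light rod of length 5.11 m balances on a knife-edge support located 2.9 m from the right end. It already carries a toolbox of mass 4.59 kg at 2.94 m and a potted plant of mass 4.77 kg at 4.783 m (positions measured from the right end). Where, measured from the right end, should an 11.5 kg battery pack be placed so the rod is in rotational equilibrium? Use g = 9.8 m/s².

Take moments about the knife-edge support (at 2.9 m from the right end).
Toolbox: 4.59 × 9.8 = 44.98 N down at 2.94 m → arm 0.04 m, τ = 44.98 × 0.04 = 1.799 N·m counterclockwise.
Potted plant: 4.77 × 9.8 = 46.75 N down at 4.783 m → arm 1.883 m, τ = 46.75 × 1.883 = 88.03 N·m counterclockwise.
Net moment of existing loads = 89.83 N·m counterclockwise.
The battery pack weighs 11.5 × 9.8 = 112.7 N and must supply an equal clockwise moment, so its lever arm about the knife-edge support is 89.83 / 112.7 = 0.797 m.
That puts it at 2.9 − 0.797 = 2.1 m from the right end.

x ≈ 2.1 m from the right end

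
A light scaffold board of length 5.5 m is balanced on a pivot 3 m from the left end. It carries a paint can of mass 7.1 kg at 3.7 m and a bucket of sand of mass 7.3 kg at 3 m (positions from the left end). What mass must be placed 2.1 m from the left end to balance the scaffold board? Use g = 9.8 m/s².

m ≈ 5.52 kg

Sum moments about the pivot (at 3 m from the left end) (the support reaction has zero arm there).
Paint can: 7.1 × 9.8 = 69.58 N down at 3.7 m → arm 0.7 m, τ = 69.58 × 0.7 = 48.71 N·m clockwise.
Bucket of sand: acts at the pivot, moment arm 0 → no torque.
Net moment of known loads = 48.71 N·m clockwise.
An unknown mass m at 2.1 m has arm 0.9 m; its moment is m·g·0.9 counterclockwise.
Setting net torque to zero: m × 9.8 × 0.9 = 48.71 → m = 48.71 / (9.8 × 0.9) = 5.52 kg.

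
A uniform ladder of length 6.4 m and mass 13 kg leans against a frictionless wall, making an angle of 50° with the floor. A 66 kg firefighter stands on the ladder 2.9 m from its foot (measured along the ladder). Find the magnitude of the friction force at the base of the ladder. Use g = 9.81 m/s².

About the foot of the ladder:
Ladder weight 13×9.81 = 127.5 N acts at 3.2 m along the ladder; its horizontal arm is 3.2·cos50° = 2.057 m → τ = 262.3 N·m clockwise.
Firefighter: 66×9.81 = 647.5 N at 2.9 m → arm 1.864 m → τ = 1207 N·m clockwise.
Wall normal N acts horizontally at the top; its moment arm is the height L sinθ = 6.4·sin50° = 4.903 m, counterclockwise.
For rotational equilibrium, N × 4.903 = 1469, so N = 300 N.
ΣFx = 0: friction at the foot balances the wall's push, so f = N_wall = 300 N.

f ≈ 300 N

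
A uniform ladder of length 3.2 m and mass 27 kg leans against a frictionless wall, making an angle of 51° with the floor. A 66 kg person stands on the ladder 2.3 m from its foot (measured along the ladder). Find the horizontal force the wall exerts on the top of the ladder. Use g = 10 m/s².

Taking torques about the foot of the ladder:
Ladder weight 27×10 = 270 N acts at 1.6 m along the ladder; its horizontal arm is 1.6·cos51° = 1.007 m → τ = 271.9 N·m clockwise.
Person: 66×10 = 660 N at 2.3 m → arm 1.447 m → τ = 955 N·m clockwise.
Wall normal N acts horizontally at the top; its moment arm is the height L sinθ = 3.2·sin51° = 2.487 m, counterclockwise.
Setting net torque to zero: N × 2.487 = 1227 → N = 493 N.

N_wall ≈ 493 N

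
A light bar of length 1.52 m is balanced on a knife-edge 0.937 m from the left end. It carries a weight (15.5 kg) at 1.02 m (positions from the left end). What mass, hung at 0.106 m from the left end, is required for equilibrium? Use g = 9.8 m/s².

Take moments about the knife-edge (at 0.937 m from the left end).
Weight: 15.5 × 9.8 = 151.9 N down at 1.02 m → arm 0.083 m, τ = 151.9 × 0.083 = 12.61 N·m clockwise.
Net moment of known loads = 12.61 N·m clockwise.
An unknown mass m at 0.106 m has arm 0.831 m; its moment is m·g·0.831 counterclockwise.
For rotational equilibrium, m × 9.8 × 0.831 = 12.61, so m = 12.61 / (9.8 × 0.831) = 1.55 kg.

m ≈ 1.55 kg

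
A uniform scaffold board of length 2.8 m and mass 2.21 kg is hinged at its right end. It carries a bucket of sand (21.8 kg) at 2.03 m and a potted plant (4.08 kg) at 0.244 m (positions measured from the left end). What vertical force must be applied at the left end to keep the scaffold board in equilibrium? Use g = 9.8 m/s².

F ≈ 106 N

About the right end:
Beam weight: 2.21 × 9.8 = 21.66 N down at 1.4 m → arm 1.4 m, τ = 21.66 × 1.4 = 30.32 N·m counterclockwise.
Bucket of sand: 21.8 × 9.8 = 213.6 N down at 2.03 m → arm 0.77 m, τ = 213.6 × 0.77 = 164.5 N·m counterclockwise.
Potted plant: 4.08 × 9.8 = 39.98 N down at 0.244 m → arm 2.556 m, τ = 39.98 × 2.556 = 102.2 N·m counterclockwise.
Net moment of the loads = 297 N·m counterclockwise.
The upward force F acts at the left end, arm 2.8 m, giving F × 2.8 clockwise.
Στ = 0 ⇒ F × 2.8 = 297 ⇒ F = 297 / 2.8 = 106 N.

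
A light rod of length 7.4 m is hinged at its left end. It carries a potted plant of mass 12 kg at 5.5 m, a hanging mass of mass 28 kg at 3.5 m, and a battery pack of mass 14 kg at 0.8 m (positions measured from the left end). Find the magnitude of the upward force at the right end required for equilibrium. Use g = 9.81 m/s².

About the left end:
Potted plant: 12 × 9.81 = 117.7 N down at 5.5 m → arm 5.5 m, τ = 117.7 × 5.5 = 647.4 N·m clockwise.
Hanging mass: 28 × 9.81 = 274.7 N down at 3.5 m → arm 3.5 m, τ = 274.7 × 3.5 = 961.4 N·m clockwise.
Battery pack: 14 × 9.81 = 137.3 N down at 0.8 m → arm 0.8 m, τ = 137.3 × 0.8 = 109.8 N·m clockwise.
Net moment of the loads = 1719 N·m clockwise.
The upward force F acts at the right end, arm 7.4 m, giving F × 7.4 counterclockwise.
Balancing moments: F × 7.4 = 1719, giving F = 1719 / 7.4 = 232 N.

F ≈ 232 N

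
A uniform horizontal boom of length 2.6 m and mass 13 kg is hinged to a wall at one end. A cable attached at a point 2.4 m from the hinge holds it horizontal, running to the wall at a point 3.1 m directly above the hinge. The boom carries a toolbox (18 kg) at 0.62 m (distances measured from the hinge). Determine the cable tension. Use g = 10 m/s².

Choose the hinge as the axis so the unknown hinge reaction has zero arm there.
Beam weight: 13 × 10 = 130 N down at 1.3 m → arm 1.3 m, τ = 130 × 1.3 = 169 N·m clockwise.
Toolbox: 18 × 10 = 180 N down at 0.62 m → arm 0.62 m, τ = 180 × 0.62 = 111.6 N·m clockwise.
Total clockwise load moment = 280.6 N·m.
The cable tension T acts at 2.4 m; only its component perpendicular to the boom, T sinθ, produces torque. sinθ = h/√(h²+d²) = 3.1/√(3.1²+2.4²) = 0.7907.
For rotational equilibrium, T × 2.4 × 0.7907 = 280.6, so T = 280.6 / 1.898 = 148 N.

T ≈ 148 N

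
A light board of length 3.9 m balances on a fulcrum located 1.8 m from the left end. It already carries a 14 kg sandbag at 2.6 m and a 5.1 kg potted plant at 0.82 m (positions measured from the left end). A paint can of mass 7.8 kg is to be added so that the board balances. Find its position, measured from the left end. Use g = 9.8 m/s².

About the fulcrum (at 1.8 m from the left end):
Sandbag: 14 × 9.8 = 137.2 N down at 2.6 m → arm 0.8 m, τ = 137.2 × 0.8 = 109.8 N·m clockwise.
Potted plant: 5.1 × 9.8 = 49.98 N down at 0.82 m → arm 0.98 m, τ = 49.98 × 0.98 = 48.98 N·m counterclockwise.
Net moment of existing loads = 60.82 N·m clockwise.
The paint can weighs 7.8 × 9.8 = 76.44 N and must supply an equal counterclockwise moment, so its lever arm about the fulcrum is 60.82 / 76.44 = 0.796 m.
That puts it at 1.8 − 0.796 = 1 m from the left end.

x ≈ 1 m from the left end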